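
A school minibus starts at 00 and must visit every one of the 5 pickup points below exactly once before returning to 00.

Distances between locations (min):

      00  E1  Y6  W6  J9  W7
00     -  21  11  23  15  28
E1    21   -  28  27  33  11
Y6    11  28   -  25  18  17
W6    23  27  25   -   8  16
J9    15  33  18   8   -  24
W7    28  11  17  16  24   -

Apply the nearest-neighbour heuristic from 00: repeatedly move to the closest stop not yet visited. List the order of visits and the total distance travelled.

At 00 the remaining stops are Y6 11, J9 15, E1 21, W6 23, W7 28; go to Y6.
At Y6 the remaining stops are W7 17, J9 18, W6 25, E1 28; go to W7.
At W7 the remaining stops are E1 11, W6 16, J9 24; go to E1.
At E1 the remaining stops are W6 27, J9 33; go to W6.
At W6 the remaining stops are J9 8; go to J9.
Return J9→00: 15.
Total = 11 + 17 + 11 + 27 + 8 + 15 = 89.

Total distance 89 min via the nearest-neighbour route 00 → Y6 → W7 → E1 → W6 → J9 → 00.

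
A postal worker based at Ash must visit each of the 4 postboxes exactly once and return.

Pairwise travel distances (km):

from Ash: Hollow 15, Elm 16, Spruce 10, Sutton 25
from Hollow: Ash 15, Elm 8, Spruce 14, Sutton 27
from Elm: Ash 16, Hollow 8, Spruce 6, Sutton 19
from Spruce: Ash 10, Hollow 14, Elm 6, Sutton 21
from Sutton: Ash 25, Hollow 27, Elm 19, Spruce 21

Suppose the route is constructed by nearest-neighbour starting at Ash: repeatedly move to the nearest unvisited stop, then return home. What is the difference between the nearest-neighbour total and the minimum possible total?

Excess over optimum: 3 km.

Ash: Spruce=10, Hollow=15, Elm=16, Sutton=25 ⇒ Spruce
Spruce: Elm=6, Hollow=14, Sutton=21 ⇒ Elm
Elm: Hollow=8, Sutton=19 ⇒ Hollow
Hollow: Sutton=27 ⇒ Sutton
NN route Ash → Spruce → Elm → Hollow → Sutton → Ash costs 76.
Optimal: Ash → Hollow → Elm → Sutton → Spruce → Ash costs 73 (by enumerating all 12 distinct tours).
Excess = 76 − 73 = 3.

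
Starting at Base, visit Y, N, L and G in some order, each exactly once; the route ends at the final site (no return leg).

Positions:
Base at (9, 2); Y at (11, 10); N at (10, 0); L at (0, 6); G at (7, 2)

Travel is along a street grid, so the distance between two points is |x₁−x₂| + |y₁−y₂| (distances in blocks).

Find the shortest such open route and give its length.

Minimum one-way distance = 33 blocks.

There are 4! = 24 possible orderings.
Base - Y - N - L - G: 10+11+16+11 = 48
Base - Y - N - G - L: 10+11+5+11 = 37
Base - Y - L - N - G: 10+15+16+5 = 46
Base - Y - L - G - N: 10+15+11+5 = 41
Base - Y - G - N - L: 10+12+5+16 = 43
Base - Y - G - L - N: 10+12+11+16 = 49
Base - N - Y - L - G: 3+11+15+11 = 40
Base - N - Y - G - L: 3+11+12+11 = 37
Base - N - L - Y - G: 3+16+15+12 = 46
Base - N - L - G - Y: 3+16+11+12 = 42
Base - N - G - Y - L: 3+5+12+15 = 35
Base - N - G - L - Y: 3+5+11+15 = 34
Base - L - Y - N - G: 13+15+11+5 = 44
Base - L - Y - G - N: 13+15+12+5 = 45
… (10 more)
Base - G - N - Y - L: 2+5+11+15 = 33  ← best
The minimum is 33.
One shortest path: Base → G → N → Y → L.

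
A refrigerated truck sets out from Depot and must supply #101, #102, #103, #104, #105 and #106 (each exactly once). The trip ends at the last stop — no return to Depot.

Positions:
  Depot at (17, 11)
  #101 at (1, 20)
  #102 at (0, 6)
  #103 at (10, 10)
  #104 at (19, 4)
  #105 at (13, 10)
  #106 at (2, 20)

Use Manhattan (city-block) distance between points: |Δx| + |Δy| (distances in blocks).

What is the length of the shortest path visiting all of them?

Shortest open route: 54 blocks.

There are 6! = 720 possible orderings.
Depot→#101→#102→#103→#104→#105→#106: 25+15+14+15+12+21 = 102
Depot→#101→#102→#103→#104→#106→#105: 25+15+14+15+33+21 = 123
Depot→#101→#102→#103→#105→#104→#106: 25+15+14+3+12+33 = 102
Depot→#101→#102→#103→#105→#106→#104: 25+15+14+3+21+33 = 111
Depot→#101→#102→#103→#106→#104→#105: 25+15+14+18+33+12 = 117
Depot→#101→#102→#103→#106→#105→#104: 25+15+14+18+21+12 = 105
Depot→#101→#102→#104→#103→#105→#106: 25+15+21+15+3+21 = 100
Depot→#101→#102→#104→#103→#106→#105: 25+15+21+15+18+21 = 115
… (712 more)
Depot→#104→#105→#103→#102→#101→#106: 9+12+3+14+15+1 = 54  ← best
The minimum is 54.
One shortest path: Depot → #104 → #105 → #103 → #102 → #101 → #106.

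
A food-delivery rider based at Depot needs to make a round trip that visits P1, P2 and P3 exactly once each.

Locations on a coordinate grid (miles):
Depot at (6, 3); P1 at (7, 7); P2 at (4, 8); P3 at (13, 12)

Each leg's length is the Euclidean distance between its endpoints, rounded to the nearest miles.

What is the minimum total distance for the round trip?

Depot→P1→P2→P3→Depot: 4+3+10+11 = 28
Depot→P1→P3→P2→Depot: 4+8+10+5 = 27
Depot→P2→P1→P3→Depot: 5+3+8+11 = 27
The minimum is 27.
One optimal route: Depot → P1 → P3 → P2 → Depot (or its reverse).

27 miles — the shortest possible round trip.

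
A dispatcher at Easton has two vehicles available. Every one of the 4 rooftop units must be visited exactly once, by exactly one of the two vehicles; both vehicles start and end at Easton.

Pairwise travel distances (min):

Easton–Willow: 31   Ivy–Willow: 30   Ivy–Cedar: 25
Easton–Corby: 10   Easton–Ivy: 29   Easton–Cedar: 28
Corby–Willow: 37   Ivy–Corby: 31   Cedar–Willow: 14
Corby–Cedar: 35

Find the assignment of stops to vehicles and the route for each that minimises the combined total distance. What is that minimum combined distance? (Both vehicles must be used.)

There are 2^3 − 1 = 7 ways to divide the 4 stops into two non-empty groups. For each, the best each vehicle can do is its own shortest tour through its group:
  {Ivy} + {Corby, Cedar, Willow}: 58 + 89 = 147
  {Corby} + {Ivy, Cedar, Willow}: 20 + 99 = 119
  {Ivy, Corby} + {Cedar, Willow}: 70 + 73 = 143
  {Cedar} + {Ivy, Corby, Willow}: 56 + 102 = 158
  {Ivy, Cedar} + {Corby, Willow}: 82 + 78 = 160
  {Corby, Cedar} + {Ivy, Willow}: 73 + 90 = 163
  … (7 splits in total)
Best: vehicle 1 Easton → Corby → Easton = 20; vehicle 2 Easton → Ivy → Cedar → Willow → Easton = 99; combined 119.

119 min — the smallest possible combined total.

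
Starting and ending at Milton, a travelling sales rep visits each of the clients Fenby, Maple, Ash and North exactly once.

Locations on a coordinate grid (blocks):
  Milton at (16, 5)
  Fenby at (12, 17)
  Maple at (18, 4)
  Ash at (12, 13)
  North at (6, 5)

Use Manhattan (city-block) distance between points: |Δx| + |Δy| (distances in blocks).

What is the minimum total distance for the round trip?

Shortest round trip = 50 blocks.

Milton - Fenby - Maple - Ash - North - Milton: 16+19+15+14+10 = 74
Milton - Fenby - Maple - North - Ash - Milton: 16+19+13+14+12 = 74
Milton - Fenby - Ash - Maple - North - Milton: 16+4+15+13+10 = 58
Milton - Fenby - Ash - North - Maple - Milton: 16+4+14+13+3 = 50
Milton - Fenby - North - Maple - Ash - Milton: 16+18+13+15+12 = 74
Milton - Fenby - North - Ash - Maple - Milton: 16+18+14+15+3 = 66
Milton - Maple - Fenby - Ash - North - Milton: 3+19+4+14+10 = 50
Milton - Maple - Fenby - North - Ash - Milton: 3+19+18+14+12 = 66
Milton - Maple - Ash - Fenby - North - Milton: 3+15+4+18+10 = 50
Milton - Maple - North - Fenby - Ash - Milton: 3+13+18+4+12 = 50
Milton - Ash - Fenby - Maple - North - Milton: 12+4+19+13+10 = 58
Milton - Ash - Maple - Fenby - North - Milton: 12+15+19+18+10 = 74
The minimum is 50.
One optimal route: Milton → Fenby → Ash → North → Maple → Milton (or its reverse).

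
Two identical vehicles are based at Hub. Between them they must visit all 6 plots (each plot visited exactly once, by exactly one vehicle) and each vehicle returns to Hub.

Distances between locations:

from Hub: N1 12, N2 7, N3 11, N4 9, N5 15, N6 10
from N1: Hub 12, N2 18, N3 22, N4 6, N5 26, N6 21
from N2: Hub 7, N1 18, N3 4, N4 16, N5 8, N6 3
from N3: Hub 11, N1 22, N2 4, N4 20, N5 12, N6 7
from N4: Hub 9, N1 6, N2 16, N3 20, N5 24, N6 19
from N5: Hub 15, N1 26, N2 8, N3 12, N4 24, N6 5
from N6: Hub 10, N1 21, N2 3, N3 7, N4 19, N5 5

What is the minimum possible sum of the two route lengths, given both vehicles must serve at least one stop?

Minimum combined distance: 65.

There are 2^5 − 1 = 31 ways to divide the 6 stops into two non-empty groups. For each, the best each vehicle can do is its own shortest tour through its group:
  {N1} + {N2, N3, N4, N5, N6}: 24 + 56 = 80
  {N2} + {N1, N3, N4, N5, N6}: 14 + 64 = 78
  {N1, N2} + {N3, N4, N5, N6}: 37 + 56 = 93
  {N3} + {N1, N2, N4, N5, N6}: 22 + 56 = 78
  {N1, N3} + {N2, N4, N5, N6}: 45 + 48 = 93
  {N2, N3} + {N1, N4, N5, N6}: 22 + 56 = 78
  … (31 splits in total)
  {N1, N4} + {N2, N3, N5, N6}: 27 + 38 = 65  ← best
Best: vehicle 1 Hub → N1 → N4 → Hub = 27; vehicle 2 Hub → N2 → N3 → N5 → N6 → Hub = 38; combined 65.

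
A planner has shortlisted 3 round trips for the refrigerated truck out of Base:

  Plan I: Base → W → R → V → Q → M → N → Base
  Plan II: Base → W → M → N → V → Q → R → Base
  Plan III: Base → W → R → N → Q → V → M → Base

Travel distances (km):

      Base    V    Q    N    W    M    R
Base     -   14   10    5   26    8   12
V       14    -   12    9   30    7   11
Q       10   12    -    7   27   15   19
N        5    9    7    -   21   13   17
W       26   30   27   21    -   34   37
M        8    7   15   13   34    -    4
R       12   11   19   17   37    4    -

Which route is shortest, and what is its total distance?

Plan I: 26 + 37 + 11 + 12 + 15 + 13 + 5 = 119
Plan II: 26 + 34 + 13 + 9 + 12 + 19 + 12 = 125
Plan III: 26 + 37 + 17 + 7 + 12 + 7 + 8 = 114

114 km — Plan III is the shortest.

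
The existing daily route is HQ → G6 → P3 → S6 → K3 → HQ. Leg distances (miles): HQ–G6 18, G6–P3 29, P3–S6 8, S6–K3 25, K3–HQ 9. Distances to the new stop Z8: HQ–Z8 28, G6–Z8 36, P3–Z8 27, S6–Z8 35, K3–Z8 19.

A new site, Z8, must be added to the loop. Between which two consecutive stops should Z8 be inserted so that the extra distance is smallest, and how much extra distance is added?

+29 miles — insert Z8 between S6 and K3.

Insertion cost between consecutive stops i–j is d(i,Z8) + d(Z8,j) − d(i,j):
  between HQ and G6: 28 + 36 − 18 = 46
  between G6 and P3: 36 + 27 − 29 = 34
  between P3 and S6: 27 + 35 − 8 = 54
  between S6 and K3: 35 + 19 − 25 = 29
  between K3 and HQ: 19 + 28 − 9 = 38
Cheapest insertion is between S6 and K3, adding 29.
New total = 89 + 29 = 118.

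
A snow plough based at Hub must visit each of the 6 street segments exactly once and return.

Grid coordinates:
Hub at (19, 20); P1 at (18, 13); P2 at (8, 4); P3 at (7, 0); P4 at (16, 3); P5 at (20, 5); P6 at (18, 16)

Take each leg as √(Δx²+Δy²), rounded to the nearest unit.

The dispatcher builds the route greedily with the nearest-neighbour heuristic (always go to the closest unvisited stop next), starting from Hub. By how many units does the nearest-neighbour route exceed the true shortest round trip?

The nearest-neighbour route is 3 longer than optimal.

Hub: P6=4, P1=7, P5=15, P4=17, P2=19, P3=23 ⇒ P6
P6: P1=3, P5=11, P4=13, P2=16, P3=19 ⇒ P1
P1: P5=8, P4=10, P2=13, P3=17 ⇒ P5
P5: P4=4, P2=12, P3=14 ⇒ P4
P4: P2=8, P3=9 ⇒ P2
P2: P3=4 ⇒ P3
NN route Hub → P6 → P1 → P5 → P4 → P2 → P3 → Hub costs 54.
Optimal: Hub → P2 → P3 → P4 → P5 → P1 → P6 → Hub costs 51 (by enumerating all 360 distinct tours).
Excess = 54 − 51 = 3.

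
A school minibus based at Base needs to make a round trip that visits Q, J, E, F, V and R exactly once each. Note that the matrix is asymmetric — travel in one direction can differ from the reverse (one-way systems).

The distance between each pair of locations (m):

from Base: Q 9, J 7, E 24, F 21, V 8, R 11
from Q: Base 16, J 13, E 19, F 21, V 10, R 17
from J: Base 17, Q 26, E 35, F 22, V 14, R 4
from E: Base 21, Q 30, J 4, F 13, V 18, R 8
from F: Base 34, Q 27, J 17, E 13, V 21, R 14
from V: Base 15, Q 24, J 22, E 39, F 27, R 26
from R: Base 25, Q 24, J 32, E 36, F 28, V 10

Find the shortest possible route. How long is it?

76 m — the shortest possible round trip.

Base → Q → J → E → F → V → R → Base: 9+13+35+13+21+26+25 = 142
Base → Q → J → E → F → R → V → Base: 9+13+35+13+14+10+15 = 109
Base → Q → J → E → V → F → R → Base: 9+13+35+18+27+14+25 = 141
Base → Q → J → E → V → R → F → Base: 9+13+35+18+26+28+34 = 163
Base → Q → J → E → R → F → V → Base: 9+13+35+8+28+21+15 = 129
Base → Q → J → E → R → V → F → Base: 9+13+35+8+10+27+34 = 136
Base → Q → J → F → E → V → R → Base: 9+13+22+13+18+26+25 = 126
Base → Q → J → F → E → R → V → Base: 9+13+22+13+8+10+15 = 90
… (712 more)
Base → Q → F → E → J → R → V → Base: 9+21+13+4+4+10+15 = 76  ← best
The minimum is 76.
One optimal route: Base → Q → F → E → J → R → V → Base.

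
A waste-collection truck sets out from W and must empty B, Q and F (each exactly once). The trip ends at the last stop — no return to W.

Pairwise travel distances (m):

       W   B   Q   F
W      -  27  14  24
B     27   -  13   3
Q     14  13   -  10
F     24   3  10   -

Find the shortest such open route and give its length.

27 m — the minimum one-way total.

There are 3! = 6 possible orderings.
W→B→Q→F: 27+13+10 = 50
W→B→F→Q: 27+3+10 = 40
W→Q→B→F: 14+13+3 = 30
W→Q→F→B: 14+10+3 = 27
W→F→B→Q: 24+3+13 = 40
W→F→Q→B: 24+10+13 = 47
The minimum is 27.
One shortest path: W → Q → F → B.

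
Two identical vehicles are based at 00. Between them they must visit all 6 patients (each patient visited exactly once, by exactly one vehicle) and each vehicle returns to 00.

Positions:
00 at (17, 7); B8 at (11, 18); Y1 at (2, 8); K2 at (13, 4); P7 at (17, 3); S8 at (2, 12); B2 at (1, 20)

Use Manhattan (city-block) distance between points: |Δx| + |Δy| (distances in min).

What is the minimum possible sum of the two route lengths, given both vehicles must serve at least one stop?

Check every non-empty split of the stops between the two vehicles; for each half take its own optimal tour:
  {B8} + {Y1, K2, P7, S8, B2}: 34 + 66 = 100
  {Y1} + {B8, K2, P7, S8, B2}: 32 + 66 = 98
  {B8, Y1} + {K2, P7, S8, B2}: 52 + 66 = 118
  {K2} + {B8, Y1, P7, S8, B2}: 14 + 66 = 80
  {B8, K2} + {Y1, P7, S8, B2}: 40 + 66 = 106
  {Y1, K2} + {B8, P7, S8, B2}: 38 + 66 = 104
  … (31 splits in total)
  {P7} + {B8, Y1, K2, S8, B2}: 8 + 64 = 72  ← best
Best: vehicle 1 00 → P7 → 00 = 8; vehicle 2 00 → B8 → B2 → S8 → Y1 → K2 → 00 = 64; combined 72.

Minimum combined distance: 72 min.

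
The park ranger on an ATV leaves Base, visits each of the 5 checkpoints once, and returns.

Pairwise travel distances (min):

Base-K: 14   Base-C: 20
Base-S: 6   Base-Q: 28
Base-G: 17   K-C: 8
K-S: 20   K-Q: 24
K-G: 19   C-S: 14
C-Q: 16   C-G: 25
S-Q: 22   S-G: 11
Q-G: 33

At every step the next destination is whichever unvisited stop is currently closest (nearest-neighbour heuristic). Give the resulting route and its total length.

Base → [S:6 / K:14 / G:17 / C:20 / Q:28] → S (6)
S → [G:11 / C:14 / K:20 / Q:22] → G (11)
G → [K:19 / C:25 / Q:33] → K (19)
K → [C:8 / Q:24] → C (8)
C → [Q:16] → Q (16)
Return Q→Base: 28.
Total = 6 + 11 + 19 + 8 + 16 + 28 = 88.

88 min along Base → S → G → K → C → Q → Base.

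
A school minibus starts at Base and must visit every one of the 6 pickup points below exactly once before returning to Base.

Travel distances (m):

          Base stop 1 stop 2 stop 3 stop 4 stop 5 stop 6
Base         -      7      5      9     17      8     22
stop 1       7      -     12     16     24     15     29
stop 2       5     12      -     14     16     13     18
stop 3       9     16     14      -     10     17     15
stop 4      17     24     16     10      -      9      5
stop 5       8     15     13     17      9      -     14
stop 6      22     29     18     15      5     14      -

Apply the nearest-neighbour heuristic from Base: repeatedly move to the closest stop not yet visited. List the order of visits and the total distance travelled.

70 m along Base → stop 2 → stop 1 → stop 5 → stop 4 → stop 6 → stop 3 → Base.

At Base the remaining stops are stop 2 5, stop 1 7, stop 5 8, stop 3 9, stop 4 17, stop 6 22; go to stop 2.
At stop 2 the remaining stops are stop 1 12, stop 5 13, stop 3 14, stop 4 16, stop 6 18; go to stop 1.
At stop 1 the remaining stops are stop 5 15, stop 3 16, stop 4 24, stop 6 29; go to stop 5.
At stop 5 the remaining stops are stop 4 9, stop 6 14, stop 3 17; go to stop 4.
At stop 4 the remaining stops are stop 6 5, stop 3 10; go to stop 6.
At stop 6 the remaining stops are stop 3 15; go to stop 3.
Return stop 3→Base: 9.
Total = 5 + 12 + 15 + 9 + 5 + 15 + 9 = 70.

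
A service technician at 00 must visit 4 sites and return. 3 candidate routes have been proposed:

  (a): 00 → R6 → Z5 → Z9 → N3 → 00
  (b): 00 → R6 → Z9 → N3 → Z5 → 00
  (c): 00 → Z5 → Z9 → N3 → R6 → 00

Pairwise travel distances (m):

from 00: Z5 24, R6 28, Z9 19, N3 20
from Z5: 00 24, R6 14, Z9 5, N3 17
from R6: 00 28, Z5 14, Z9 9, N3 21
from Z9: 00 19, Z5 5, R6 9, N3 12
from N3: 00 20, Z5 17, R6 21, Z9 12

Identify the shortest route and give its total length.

Shortest is (a), total 79 m.

(a): 28 + 14 + 5 + 12 + 20 = 79
(b): 28 + 9 + 12 + 17 + 24 = 90
(c): 24 + 5 + 12 + 21 + 28 = 90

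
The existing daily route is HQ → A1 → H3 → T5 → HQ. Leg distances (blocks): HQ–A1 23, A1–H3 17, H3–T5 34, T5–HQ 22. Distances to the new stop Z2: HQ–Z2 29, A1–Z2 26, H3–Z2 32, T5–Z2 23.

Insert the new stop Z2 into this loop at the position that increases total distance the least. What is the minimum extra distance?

+21 blocks — insert Z2 between H3 and T5.

Insertion cost between consecutive stops i–j is d(i,Z2) + d(Z2,j) − d(i,j):
  between HQ and A1: 29 + 26 − 23 = 32
  between A1 and H3: 26 + 32 − 17 = 41
  between H3 and T5: 32 + 23 − 34 = 21
  between T5 and HQ: 23 + 29 − 22 = 30
Cheapest insertion is between H3 and T5, adding 21.
New total = 96 + 21 = 117.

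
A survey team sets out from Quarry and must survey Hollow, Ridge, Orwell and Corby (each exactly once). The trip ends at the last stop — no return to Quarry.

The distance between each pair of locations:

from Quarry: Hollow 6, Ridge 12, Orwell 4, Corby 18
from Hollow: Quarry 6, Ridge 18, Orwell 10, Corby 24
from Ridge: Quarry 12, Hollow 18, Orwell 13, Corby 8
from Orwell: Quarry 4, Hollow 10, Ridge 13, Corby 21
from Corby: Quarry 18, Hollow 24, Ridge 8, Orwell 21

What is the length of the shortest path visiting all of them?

There are 4! = 24 possible orderings.
Quarry→Hollow→Ridge→Orwell→Corby: 6+18+13+21 = 58
Quarry→Hollow→Ridge→Corby→Orwell: 6+18+8+21 = 53
Quarry→Hollow→Orwell→Ridge→Corby: 6+10+13+8 = 37
Quarry→Hollow→Orwell→Corby→Ridge: 6+10+21+8 = 45
Quarry→Hollow→Corby→Ridge→Orwell: 6+24+8+13 = 51
Quarry→Hollow→Corby→Orwell→Ridge: 6+24+21+13 = 64
Quarry→Ridge→Hollow→Orwell→Corby: 12+18+10+21 = 61
Quarry→Ridge→Hollow→Corby→Orwell: 12+18+24+21 = 75
Quarry→Ridge→Orwell→Hollow→Corby: 12+13+10+24 = 59
Quarry→Ridge→Orwell→Corby→Hollow: 12+13+21+24 = 70
Quarry→Ridge→Corby→Hollow→Orwell: 12+8+24+10 = 54
Quarry→Ridge→Corby→Orwell→Hollow: 12+8+21+10 = 51
Quarry→Orwell→Hollow→Ridge→Corby: 4+10+18+8 = 40
Quarry→Orwell→Hollow→Corby→Ridge: 4+10+24+8 = 46
… (10 more)
The minimum is 37.
One shortest path: Quarry → Hollow → Orwell → Ridge → Corby.

37 — the minimum one-way total.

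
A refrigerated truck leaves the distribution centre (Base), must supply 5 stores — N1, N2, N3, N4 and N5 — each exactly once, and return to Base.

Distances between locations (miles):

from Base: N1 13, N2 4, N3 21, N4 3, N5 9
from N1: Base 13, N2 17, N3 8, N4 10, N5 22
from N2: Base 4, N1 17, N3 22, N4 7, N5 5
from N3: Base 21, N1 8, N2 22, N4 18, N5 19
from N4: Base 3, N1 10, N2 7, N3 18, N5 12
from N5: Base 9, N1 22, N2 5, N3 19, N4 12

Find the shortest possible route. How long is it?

There are 60 distinct closed tours to check (reversals are equivalent).
Base - N1 - N2 - N3 - N4 - N5 - Base: 13+17+22+18+12+9 = 91
Base - N1 - N2 - N3 - N5 - N4 - Base: 13+17+22+19+12+3 = 86
Base - N1 - N2 - N4 - N3 - N5 - Base: 13+17+7+18+19+9 = 83
Base - N1 - N2 - N4 - N5 - N3 - Base: 13+17+7+12+19+21 = 89
Base - N1 - N2 - N5 - N3 - N4 - Base: 13+17+5+19+18+3 = 75
Base - N1 - N2 - N5 - N4 - N3 - Base: 13+17+5+12+18+21 = 86
Base - N1 - N3 - N2 - N4 - N5 - Base: 13+8+22+7+12+9 = 71
Base - N1 - N3 - N2 - N5 - N4 - Base: 13+8+22+5+12+3 = 63
Base - N1 - N3 - N4 - N2 - N5 - Base: 13+8+18+7+5+9 = 60
Base - N1 - N3 - N4 - N5 - N2 - Base: 13+8+18+12+5+4 = 60
Base - N1 - N3 - N5 - N2 - N4 - Base: 13+8+19+5+7+3 = 55
Base - N1 - N3 - N5 - N4 - N2 - Base: 13+8+19+12+7+4 = 63
Base - N1 - N4 - N2 - N3 - N5 - Base: 13+10+7+22+19+9 = 80
Base - N1 - N4 - N2 - N5 - N3 - Base: 13+10+7+5+19+21 = 75
… (46 more)
Base - N2 - N5 - N3 - N1 - N4 - Base: 4+5+19+8+10+3 = 49  ← best
The minimum is 49.
One optimal route: Base → N2 → N5 → N3 → N1 → N4 → Base (or its reverse).

Minimum total distance: 49 miles.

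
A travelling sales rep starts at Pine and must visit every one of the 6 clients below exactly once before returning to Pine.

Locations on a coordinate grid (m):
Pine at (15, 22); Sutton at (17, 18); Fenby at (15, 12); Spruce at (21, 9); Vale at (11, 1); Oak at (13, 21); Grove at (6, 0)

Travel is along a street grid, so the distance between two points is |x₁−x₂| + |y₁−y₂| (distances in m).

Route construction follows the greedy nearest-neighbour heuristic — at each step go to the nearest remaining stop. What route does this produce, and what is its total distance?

Nearest-neighbour total = 82 m; route Pine → Oak → Sutton → Fenby → Spruce → Vale → Grove → Pine.

From Pine: distances to unvisited — Oak=3, Sutton=6, Fenby=10, Spruce=19, Vale=25, Grove=31. Nearest is Oak (3).
From Oak: distances to unvisited — Sutton=7, Fenby=11, Spruce=20, Vale=22, Grove=28. Nearest is Sutton (7).
From Sutton: distances to unvisited — Fenby=8, Spruce=13, Vale=23, Grove=29. Nearest is Fenby (8).
From Fenby: distances to unvisited — Spruce=9, Vale=15, Grove=21. Nearest is Spruce (9).
From Spruce: distances to unvisited — Vale=18, Grove=24. Nearest is Vale (18).
From Vale: distances to unvisited — Grove=6. Nearest is Grove (6).
Return Grove→Pine: 31.
Total = 3 + 7 + 8 + 9 + 18 + 6 + 31 = 82.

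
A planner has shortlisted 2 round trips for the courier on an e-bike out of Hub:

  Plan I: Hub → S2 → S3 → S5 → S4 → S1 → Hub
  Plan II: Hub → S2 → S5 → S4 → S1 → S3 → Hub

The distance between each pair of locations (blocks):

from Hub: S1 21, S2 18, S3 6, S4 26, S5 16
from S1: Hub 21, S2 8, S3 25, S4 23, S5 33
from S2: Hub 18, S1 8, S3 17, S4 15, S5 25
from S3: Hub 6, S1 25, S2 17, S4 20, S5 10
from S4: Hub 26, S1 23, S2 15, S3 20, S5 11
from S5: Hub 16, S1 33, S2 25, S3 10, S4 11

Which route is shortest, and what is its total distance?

Plan I: 18 + 17 + 10 + 11 + 23 + 21 = 100
Plan II: 18 + 25 + 11 + 23 + 25 + 6 = 108

Shortest is Plan I, total 100 blocks.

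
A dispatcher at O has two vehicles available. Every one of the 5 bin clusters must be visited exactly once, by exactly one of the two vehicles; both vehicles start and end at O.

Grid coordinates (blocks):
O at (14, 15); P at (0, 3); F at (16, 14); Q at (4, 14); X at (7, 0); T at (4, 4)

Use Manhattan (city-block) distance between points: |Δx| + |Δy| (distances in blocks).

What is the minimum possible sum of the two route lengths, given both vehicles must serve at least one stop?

Minimum combined distance: 64 blocks.

There are 2^4 − 1 = 15 ways to divide the 5 stops into two non-empty groups. For each, the best each vehicle can do is its own shortest tour through its group:
  {P} + {F, Q, X, T}: 52 + 54 = 106
  {F} + {P, Q, X, T}: 6 + 58 = 64
  {P, F} + {Q, X, T}: 56 + 50 = 106
  {Q} + {P, F, X, T}: 22 + 62 = 84
  {P, Q} + {F, X, T}: 52 + 54 = 106
  {F, Q} + {P, X, T}: 26 + 58 = 84
  … (15 splits in total)
Best: vehicle 1 O → F → O = 6; vehicle 2 O → Q → T → P → X → O = 58; combined 64.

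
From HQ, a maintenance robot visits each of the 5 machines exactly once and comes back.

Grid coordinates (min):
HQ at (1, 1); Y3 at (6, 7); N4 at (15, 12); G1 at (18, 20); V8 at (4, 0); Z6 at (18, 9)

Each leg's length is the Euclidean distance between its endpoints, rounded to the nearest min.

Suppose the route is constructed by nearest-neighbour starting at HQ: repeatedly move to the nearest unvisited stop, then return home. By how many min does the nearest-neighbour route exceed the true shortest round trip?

Excess over optimum: 2 min.

HQ: V8=3, Y3=8, N4=18, Z6=19, G1=25 ⇒ V8
V8: Y3=7, N4=16, Z6=17, G1=24 ⇒ Y3
Y3: N4=10, Z6=12, G1=18 ⇒ N4
N4: Z6=4, G1=9 ⇒ Z6
Z6: G1=11 ⇒ G1
NN route HQ → V8 → Y3 → N4 → Z6 → G1 → HQ costs 60.
Optimal: HQ → Y3 → N4 → G1 → Z6 → V8 → HQ costs 58 (by enumerating all 60 distinct tours).
Excess = 60 − 58 = 2.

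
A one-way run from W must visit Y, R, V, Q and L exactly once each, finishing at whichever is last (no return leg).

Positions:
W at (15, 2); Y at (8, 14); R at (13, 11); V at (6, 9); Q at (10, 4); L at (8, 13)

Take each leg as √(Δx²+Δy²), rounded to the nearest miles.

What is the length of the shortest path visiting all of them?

There are 5! = 120 possible orderings.
W→Y→R→V→Q→L: 14+6+7+6+9 = 42
W→Y→R→V→L→Q: 14+6+7+4+9 = 40
W→Y→R→Q→V→L: 14+6+8+6+4 = 38
W→Y→R→Q→L→V: 14+6+8+9+4 = 41
W→Y→R→L→V→Q: 14+6+5+4+6 = 35
W→Y→R→L→Q→V: 14+6+5+9+6 = 40
W→Y→V→R→Q→L: 14+5+7+8+9 = 43
W→Y→V→R→L→Q: 14+5+7+5+9 = 40
W→Y→V→Q→R→L: 14+5+6+8+5 = 38
W→Y→V→Q→L→R: 14+5+6+9+5 = 39
W→Y→V→L→R→Q: 14+5+4+5+8 = 36
W→Y→V→L→Q→R: 14+5+4+9+8 = 40
W→Y→Q→R→V→L: 14+10+8+7+4 = 43
W→Y→Q→R→L→V: 14+10+8+5+4 = 41
… (106 more)
W→Q→V→Y→L→R: 5+6+5+1+5 = 22  ← best
The minimum is 22.
One shortest path: W → Q → V → Y → L → R.

22 miles — the minimum one-way total.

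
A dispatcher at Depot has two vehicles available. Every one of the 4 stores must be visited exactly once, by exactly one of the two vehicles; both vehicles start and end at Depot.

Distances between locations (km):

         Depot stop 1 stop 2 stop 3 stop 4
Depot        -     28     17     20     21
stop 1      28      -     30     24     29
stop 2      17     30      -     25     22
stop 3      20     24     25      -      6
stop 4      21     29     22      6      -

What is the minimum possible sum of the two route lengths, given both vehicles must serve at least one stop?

There are 2^3 − 1 = 7 ways to divide the 4 stops into two non-empty groups. For each, the best each vehicle can do is its own shortest tour through its group:
  {stop 1} + {stop 2, stop 3, stop 4}: 56 + 65 = 121
  {stop 2} + {stop 1, stop 3, stop 4}: 34 + 79 = 113
  {stop 1, stop 2} + {stop 3, stop 4}: 75 + 47 = 122
  {stop 3} + {stop 1, stop 2, stop 4}: 40 + 96 = 136
  {stop 1, stop 3} + {stop 2, stop 4}: 72 + 60 = 132
  {stop 2, stop 3} + {stop 1, stop 4}: 62 + 78 = 140
  … (7 splits in total)
Best: vehicle 1 Depot → stop 2 → Depot = 34; vehicle 2 Depot → stop 1 → stop 3 → stop 4 → Depot = 79; combined 113.

Minimum combined distance: 113 km.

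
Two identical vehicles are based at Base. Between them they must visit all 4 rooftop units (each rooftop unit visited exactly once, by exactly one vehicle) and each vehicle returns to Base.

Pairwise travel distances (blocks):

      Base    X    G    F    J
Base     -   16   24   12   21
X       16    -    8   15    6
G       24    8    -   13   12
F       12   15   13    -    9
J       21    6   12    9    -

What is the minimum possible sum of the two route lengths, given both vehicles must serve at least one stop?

Minimum combined distance: 81 blocks.

Check every non-empty split of the stops between the two vehicles; for each half take its own optimal tour:
  {X} + {G, F, J}: 32 + 57 = 89
  {G} + {X, F, J}: 48 + 43 = 91
  {X, G} + {F, J}: 48 + 42 = 90
  {F} + {X, G, J}: 24 + 57 = 81
  {X, F} + {G, J}: 43 + 57 = 100
  {G, F} + {X, J}: 49 + 43 = 92
  … (7 splits in total)
Best: vehicle 1 Base → F → Base = 24; vehicle 2 Base → X → G → J → Base = 57; combined 81.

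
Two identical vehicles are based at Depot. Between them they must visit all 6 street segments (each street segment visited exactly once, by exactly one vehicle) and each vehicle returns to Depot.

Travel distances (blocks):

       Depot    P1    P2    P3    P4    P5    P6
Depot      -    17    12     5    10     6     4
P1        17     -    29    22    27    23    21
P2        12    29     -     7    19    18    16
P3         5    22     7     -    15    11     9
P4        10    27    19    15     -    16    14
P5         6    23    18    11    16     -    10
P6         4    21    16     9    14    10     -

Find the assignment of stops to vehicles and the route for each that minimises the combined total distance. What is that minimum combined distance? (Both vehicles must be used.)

95 blocks — the smallest possible combined total.

Try each way of splitting the stops between the two vehicles (each non-empty) and, for each split, find the best tour for each vehicle:
  {P1} + {P2, P3, P4, P5, P6}: 34 + 61 = 95
  {P2} + {P1, P3, P4, P5, P6}: 24 + 84 = 108
  {P1, P2} + {P3, P4, P5, P6}: 58 + 50 = 108
  {P3} + {P1, P2, P4, P5, P6}: 10 + 95 = 105
  {P1, P3} + {P2, P4, P5, P6}: 44 + 61 = 105
  {P2, P3} + {P1, P4, P5, P6}: 24 + 74 = 98
  … (31 splits in total)
Best: vehicle 1 Depot → P1 → Depot = 34; vehicle 2 Depot → P3 → P2 → P4 → P5 → P6 → Depot = 61; combined 95.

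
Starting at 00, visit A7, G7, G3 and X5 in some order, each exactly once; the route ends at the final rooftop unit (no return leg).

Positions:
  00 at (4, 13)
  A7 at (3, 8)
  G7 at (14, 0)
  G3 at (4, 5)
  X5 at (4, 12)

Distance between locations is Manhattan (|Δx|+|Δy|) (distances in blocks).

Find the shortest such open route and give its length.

25 blocks — the minimum one-way total.

There are 4! = 24 possible orderings.
00→A7→G7→G3→X5: 6+19+15+7 = 47
00→A7→G7→X5→G3: 6+19+22+7 = 54
00→A7→G3→G7→X5: 6+4+15+22 = 47
00→A7→G3→X5→G7: 6+4+7+22 = 39
00→A7→X5→G7→G3: 6+5+22+15 = 48
00→A7→X5→G3→G7: 6+5+7+15 = 33
00→G7→A7→G3→X5: 23+19+4+7 = 53
00→G7→A7→X5→G3: 23+19+5+7 = 54
00→G7→G3→A7→X5: 23+15+4+5 = 47
00→G7→G3→X5→A7: 23+15+7+5 = 50
00→G7→X5→A7→G3: 23+22+5+4 = 54
00→G7→X5→G3→A7: 23+22+7+4 = 56
00→G3→A7→G7→X5: 8+4+19+22 = 53
00→G3→A7→X5→G7: 8+4+5+22 = 39
… (10 more)
00→X5→A7→G3→G7: 1+5+4+15 = 25  ← best
The minimum is 25.
One shortest path: 00 → X5 → A7 → G3 → G7.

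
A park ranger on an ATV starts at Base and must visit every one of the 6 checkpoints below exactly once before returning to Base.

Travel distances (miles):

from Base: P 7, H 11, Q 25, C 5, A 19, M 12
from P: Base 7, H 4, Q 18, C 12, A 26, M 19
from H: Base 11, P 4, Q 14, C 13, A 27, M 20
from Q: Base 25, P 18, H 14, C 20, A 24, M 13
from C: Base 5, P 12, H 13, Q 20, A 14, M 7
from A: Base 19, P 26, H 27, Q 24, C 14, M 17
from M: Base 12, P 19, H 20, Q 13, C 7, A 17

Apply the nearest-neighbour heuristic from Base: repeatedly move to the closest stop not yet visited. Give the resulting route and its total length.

At Base the remaining stops are C 5, P 7, H 11, M 12, A 19, Q 25; go to C.
At C the remaining stops are M 7, P 12, H 13, A 14, Q 20; go to M.
At M the remaining stops are Q 13, A 17, P 19, H 20; go to Q.
At Q the remaining stops are H 14, P 18, A 24; go to H.
At H the remaining stops are P 4, A 27; go to P.
At P the remaining stops are A 26; go to A.
Return A→Base: 19.
Total = 5 + 7 + 13 + 14 + 4 + 26 + 19 = 88.

88 miles along Base → C → M → Q → H → P → A → Base.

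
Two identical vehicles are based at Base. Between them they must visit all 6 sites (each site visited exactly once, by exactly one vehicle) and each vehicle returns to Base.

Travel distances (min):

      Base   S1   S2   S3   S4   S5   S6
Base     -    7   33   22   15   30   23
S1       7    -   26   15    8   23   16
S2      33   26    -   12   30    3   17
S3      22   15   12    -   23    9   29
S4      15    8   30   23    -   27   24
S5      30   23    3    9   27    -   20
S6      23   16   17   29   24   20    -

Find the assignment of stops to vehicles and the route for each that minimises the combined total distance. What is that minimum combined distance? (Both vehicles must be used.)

104 min — the smallest possible combined total.

Check every non-empty split of the stops between the two vehicles; for each half take its own optimal tour:
  {S1} + {S2, S3, S4, S5, S6}: 14 + 90 = 104
  {S2} + {S1, S3, S4, S5, S6}: 66 + 90 = 156
  {S1, S2} + {S3, S4, S5, S6}: 66 + 90 = 156
  {S3} + {S1, S2, S4, S5, S6}: 44 + 85 = 129
  {S1, S3} + {S2, S4, S5, S6}: 44 + 85 = 129
  {S2, S3} + {S1, S4, S5, S6}: 67 + 85 = 152
  … (31 splits in total)
Best: vehicle 1 Base → S1 → Base = 14; vehicle 2 Base → S3 → S5 → S2 → S6 → S4 → Base = 90; combined 104.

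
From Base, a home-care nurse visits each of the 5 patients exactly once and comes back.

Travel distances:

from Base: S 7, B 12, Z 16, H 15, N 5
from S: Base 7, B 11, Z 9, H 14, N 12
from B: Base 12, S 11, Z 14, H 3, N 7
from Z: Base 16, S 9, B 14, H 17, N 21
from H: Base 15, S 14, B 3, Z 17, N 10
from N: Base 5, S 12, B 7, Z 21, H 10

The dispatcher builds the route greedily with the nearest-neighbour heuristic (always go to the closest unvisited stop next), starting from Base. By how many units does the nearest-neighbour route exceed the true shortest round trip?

Base: N=5, S=7, B=12, H=15, Z=16 ⇒ N
N: B=7, H=10, S=12, Z=21 ⇒ B
B: H=3, S=11, Z=14 ⇒ H
H: S=14, Z=17 ⇒ S
S: Z=9 ⇒ Z
NN route Base → N → B → H → S → Z → Base costs 54.
Optimal: Base → S → Z → B → H → N → Base costs 48 (by enumerating all 60 distinct tours).
Excess = 54 − 48 = 6.

Excess over optimum: 6.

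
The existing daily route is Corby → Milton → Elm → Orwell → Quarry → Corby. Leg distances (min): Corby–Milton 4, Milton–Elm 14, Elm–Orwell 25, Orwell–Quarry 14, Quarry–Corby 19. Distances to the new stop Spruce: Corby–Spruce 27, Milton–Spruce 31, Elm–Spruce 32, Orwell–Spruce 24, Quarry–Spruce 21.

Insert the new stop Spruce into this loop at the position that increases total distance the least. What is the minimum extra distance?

Adding 29 min by placing Spruce on the Quarry–Corby leg.

Insertion cost between consecutive stops i–j is d(i,Spruce) + d(Spruce,j) − d(i,j):
  between Corby and Milton: 27 + 31 − 4 = 54
  between Milton and Elm: 31 + 32 − 14 = 49
  between Elm and Orwell: 32 + 24 − 25 = 31
  between Orwell and Quarry: 24 + 21 − 14 = 31
  between Quarry and Corby: 21 + 27 − 19 = 29
Cheapest insertion is between Quarry and Corby, adding 29.
New total = 76 + 29 = 105.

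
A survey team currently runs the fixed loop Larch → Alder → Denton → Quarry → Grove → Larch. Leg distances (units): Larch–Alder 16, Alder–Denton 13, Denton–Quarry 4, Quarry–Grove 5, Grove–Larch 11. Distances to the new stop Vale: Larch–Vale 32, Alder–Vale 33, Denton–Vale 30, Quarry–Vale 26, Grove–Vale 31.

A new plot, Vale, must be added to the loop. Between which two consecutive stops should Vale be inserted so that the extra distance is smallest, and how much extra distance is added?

Adding 49 by placing Vale on the Larch–Alder leg.

Insertion cost between consecutive stops i–j is d(i,Vale) + d(Vale,j) − d(i,j):
  between Larch and Alder: 32 + 33 − 16 = 49
  between Alder and Denton: 33 + 30 − 13 = 50
  between Denton and Quarry: 30 + 26 − 4 = 52
  between Quarry and Grove: 26 + 31 − 5 = 52
  between Grove and Larch: 31 + 32 − 11 = 52
Cheapest insertion is between Larch and Alder, adding 49.
New total = 49 + 49 = 98.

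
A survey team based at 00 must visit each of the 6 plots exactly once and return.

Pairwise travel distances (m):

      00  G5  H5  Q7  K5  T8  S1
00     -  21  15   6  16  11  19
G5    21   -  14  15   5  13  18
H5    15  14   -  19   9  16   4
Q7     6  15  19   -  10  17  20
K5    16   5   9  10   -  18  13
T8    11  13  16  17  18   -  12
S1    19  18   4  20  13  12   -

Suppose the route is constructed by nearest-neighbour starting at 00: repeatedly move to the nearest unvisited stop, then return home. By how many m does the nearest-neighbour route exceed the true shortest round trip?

00: Q7=6, T8=11, H5=15, K5=16, S1=19, G5=21 ⇒ Q7
Q7: K5=10, G5=15, T8=17, H5=19, S1=20 ⇒ K5
K5: G5=5, H5=9, S1=13, T8=18 ⇒ G5
G5: T8=13, H5=14, S1=18 ⇒ T8
T8: S1=12, H5=16 ⇒ S1
S1: H5=4 ⇒ H5
NN route 00 → Q7 → K5 → G5 → T8 → S1 → H5 → 00 costs 65.
Optimal: 00 → Q7 → G5 → K5 → H5 → S1 → T8 → 00 costs 62 (by enumerating all 360 distinct tours).
Excess = 65 − 62 = 3.

3 m longer than the optimal tour.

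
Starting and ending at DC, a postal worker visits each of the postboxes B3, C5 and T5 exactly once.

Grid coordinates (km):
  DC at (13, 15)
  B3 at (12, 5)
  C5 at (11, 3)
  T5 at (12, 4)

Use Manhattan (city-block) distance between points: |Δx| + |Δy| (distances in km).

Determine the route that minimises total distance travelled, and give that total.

With 3 stops there are 3!/2 = 3 distinct round trips (a route and its reverse cost the same).
DC - B3 - C5 - T5 - DC: 11+3+2+12 = 28
DC - B3 - T5 - C5 - DC: 11+1+2+14 = 28
DC - C5 - B3 - T5 - DC: 14+3+1+12 = 30
The minimum is 28.
One optimal route: DC → B3 → C5 → T5 → DC (or its reverse).

28 km — the shortest possible round trip.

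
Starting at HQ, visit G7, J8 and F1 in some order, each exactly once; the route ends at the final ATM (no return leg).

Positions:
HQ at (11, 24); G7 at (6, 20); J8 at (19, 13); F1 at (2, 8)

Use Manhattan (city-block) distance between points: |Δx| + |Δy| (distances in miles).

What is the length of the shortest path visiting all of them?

47 miles — the minimum one-way total.

There are 3! = 6 possible orderings.
HQ - G7 - J8 - F1: 9+20+22 = 51
HQ - G7 - F1 - J8: 9+16+22 = 47
HQ - J8 - G7 - F1: 19+20+16 = 55
HQ - J8 - F1 - G7: 19+22+16 = 57
HQ - F1 - G7 - J8: 25+16+20 = 61
HQ - F1 - J8 - G7: 25+22+20 = 67
The minimum is 47.
One shortest path: HQ → G7 → F1 → J8.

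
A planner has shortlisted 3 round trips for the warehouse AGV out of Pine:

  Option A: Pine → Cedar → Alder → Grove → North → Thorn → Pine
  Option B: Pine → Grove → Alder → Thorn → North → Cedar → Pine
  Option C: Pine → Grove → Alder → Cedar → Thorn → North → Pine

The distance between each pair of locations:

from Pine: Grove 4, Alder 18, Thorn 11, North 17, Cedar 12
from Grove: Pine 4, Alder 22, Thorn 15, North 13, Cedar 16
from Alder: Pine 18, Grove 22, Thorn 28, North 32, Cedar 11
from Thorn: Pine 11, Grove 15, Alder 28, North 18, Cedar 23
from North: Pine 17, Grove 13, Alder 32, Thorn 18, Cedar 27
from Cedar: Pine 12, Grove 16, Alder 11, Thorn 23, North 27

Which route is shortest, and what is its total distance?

Shortest is Option A, total 87.

Option A: 12 + 11 + 22 + 13 + 18 + 11 = 87
Option B: 4 + 22 + 28 + 18 + 27 + 12 = 111
Option C: 4 + 22 + 11 + 23 + 18 + 17 = 95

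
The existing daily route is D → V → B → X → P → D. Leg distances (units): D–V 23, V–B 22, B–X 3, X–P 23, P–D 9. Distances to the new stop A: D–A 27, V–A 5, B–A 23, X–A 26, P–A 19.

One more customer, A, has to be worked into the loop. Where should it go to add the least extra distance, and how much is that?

+6 — insert A between V and B.

Insertion cost between consecutive stops i–j is d(i,A) + d(A,j) − d(i,j):
  between D and V: 27 + 5 − 23 = 9
  between V and B: 5 + 23 − 22 = 6
  between B and X: 23 + 26 − 3 = 46
  between X and P: 26 + 19 − 23 = 22
  between P and D: 19 + 27 − 9 = 37
Cheapest insertion is between V and B, adding 6.
New total = 80 + 6 = 86.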